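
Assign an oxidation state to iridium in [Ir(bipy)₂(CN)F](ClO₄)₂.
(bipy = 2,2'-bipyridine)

+4

2 perchlorate outside the brackets (-1 each) → the complex ion is 2+.
Ligand charges: 1×F = -1; 1×CN = -1; 2×bipy neutral; sum -2.
Ir + (-2) = 2+ ⇒ Ir is +4.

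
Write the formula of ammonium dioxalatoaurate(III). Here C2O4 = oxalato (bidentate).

NH4[Au(C2O4)2]

Ligands: 2 oxalato (C2O4, -2). Ligand charge sum = -4.
With Au in oxidation state +3, the complex ion is [Au...]^1−.
Charge balance with ammonium (+1) requires 1 complex ion per 1 ammonium.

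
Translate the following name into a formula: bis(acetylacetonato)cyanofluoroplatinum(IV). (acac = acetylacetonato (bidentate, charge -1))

Ligands: 1 fluoro (F, -1), 2 acetylacetonato (acac, -1), 1 cyano (CN, -1). Ligand charge sum = -4.
With Pt in oxidation state +4, the complex ion is [Pt...].

[Pt(acac)2(CN)F]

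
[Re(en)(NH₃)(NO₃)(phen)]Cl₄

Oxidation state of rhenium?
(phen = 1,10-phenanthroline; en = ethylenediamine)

4 chloride outside the brackets (-1 each) → the complex ion is 4+.
Ligand charges: 1×phen neutral; 1×en neutral; 1×NH3 neutral; 1×NO3 = -1; sum -1.
Re + (-1) = 4+ ⇒ Re is +5.

+5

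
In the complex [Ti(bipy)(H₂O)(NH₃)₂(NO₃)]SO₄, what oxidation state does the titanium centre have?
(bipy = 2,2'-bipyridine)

1 sulfate outside the brackets (-2 each) → the complex ion is 2+.
Ligand charges: 2×NH3 neutral; 1×NO3 = -1; 1×H2O neutral; 1×bipy neutral; sum -1.
Ti + (-1) = 2+ ⇒ Ti is +3.

+3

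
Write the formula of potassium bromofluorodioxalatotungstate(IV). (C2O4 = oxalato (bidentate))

Ligands: 2 oxalato (C2O4, -2), 1 fluoro (F, -1), 1 bromo (Br, -1). Ligand charge sum = -6.
With W in oxidation state +4, the complex ion is [W...]^2−.
Charge balance with potassium (+1) requires 1 complex ion per 2 potassium.

K2[WBr(C2O4)2F]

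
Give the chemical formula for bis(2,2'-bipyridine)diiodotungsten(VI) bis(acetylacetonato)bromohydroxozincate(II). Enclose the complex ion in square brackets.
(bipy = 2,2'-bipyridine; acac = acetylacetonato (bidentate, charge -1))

Cation [W…]: ligand charges -2, W(VI) ⇒ ion charge 4+.
Anion [Zn…]: ligand charges -4, Zn(II) ⇒ ion charge 2−.
One 4+ cation requires 2 of the 2− anion.

[W(bipy)2I2][Zn(acac)2Br(OH)]2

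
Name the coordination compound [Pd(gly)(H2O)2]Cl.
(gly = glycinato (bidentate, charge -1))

The 1 chloride counter-ion carries a total charge of -1, so each complex ion is 1+.
Ligand charges: 1×glycinato (-1 each), 2×aqua (neutral); total -1. So Pd + (-1) = 1+, giving Pd = +2.
Ligands are named alphabetically: aqua before glycinato.

diaqua(glycinato)palladium(II) chloride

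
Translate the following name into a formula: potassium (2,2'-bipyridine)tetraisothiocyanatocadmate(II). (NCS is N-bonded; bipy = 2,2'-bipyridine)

K2[Cd(bipy)(NCS)4]

Ligands: 4 isothiocyanato (NCS, -1), 1 2,2'-bipyridine (bipy, neutral). Ligand charge sum = -4.
With Cd in oxidation state +2, the complex ion is [Cd...]^2−.
Charge balance with potassium (+1) requires 1 complex ion per 2 potassium.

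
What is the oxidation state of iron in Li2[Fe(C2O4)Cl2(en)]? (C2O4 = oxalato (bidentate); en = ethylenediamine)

+2

2 lithium outside the brackets (+1 each) → the complex ion is 2−.
Ligand charges: 1×C2O4 = -2; 1×en neutral; 2×Cl = -2; sum -4.
Fe + (-4) = 2− ⇒ Fe is +2.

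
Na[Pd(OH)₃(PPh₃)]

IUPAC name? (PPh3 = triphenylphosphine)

The 1 sodium counter-ion carries a total charge of +1, so each complex ion is 1−.
Ligand charges: 3×hydroxo (-1 each), 1×triphenylphosphine (neutral); total -3. So Pd + (-3) = 1−, giving Pd = +2.
Ligands are named alphabetically: hydroxo before triphenylphosphine.
The complex ion is anionic, so palladium takes the -ate form palladate(II).

sodium trihydroxo(triphenylphosphine)palladate(II)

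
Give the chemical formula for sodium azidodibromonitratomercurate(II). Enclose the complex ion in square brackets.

Na2[HgBr2(N3)(NO3)]

Ligands: 1 nitrato (NO3, -1), 2 bromo (Br, -1), 1 azido (N3, -1). Ligand charge sum = -4.
Charge balance with sodium (+1) requires 1 complex ion per 2 sodium.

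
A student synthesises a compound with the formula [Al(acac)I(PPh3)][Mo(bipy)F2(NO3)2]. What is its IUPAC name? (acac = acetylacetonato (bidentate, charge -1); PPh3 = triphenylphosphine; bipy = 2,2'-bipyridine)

Both ions are complex: the cation is named first with the plain metal name, the anion second with the -ate form; each ion's ligands are alphabetised independently.
Aluminium is always +3 in its complexes; the cation's ligand charges sum to -2, so the complex cation is 1+.
A 1:1 salt means the anion carries the equal and opposite charge, 1−.
Anion: ligand charges sum to -4; for the ion to be 1−, Mo = +3.

(acetylacetonato)iodo(triphenylphosphine)aluminium(III) (2,2'-bipyridine)difluorodinitratomolybdate(III)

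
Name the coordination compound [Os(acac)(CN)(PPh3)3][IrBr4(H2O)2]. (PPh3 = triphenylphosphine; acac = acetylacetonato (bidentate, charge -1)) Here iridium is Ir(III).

(acetylacetonato)cyanotris(triphenylphosphine)osmium(III) diaquatetrabromoiridate(III)

Both ions are complex: the cation is named first with the plain metal name, the anion second with the -ate form; each ion's ligands are alphabetised independently.
Ir is given as +3; the anion's ligand charges sum to -4, so the complex anion is 1−.
A 1:1 salt means the cation carries the equal and opposite charge, 1+.
Cation: ligand charges sum to -2; for the ion to be 1+, Os = +3.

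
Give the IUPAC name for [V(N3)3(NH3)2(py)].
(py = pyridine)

diamminetriazido(pyridine)vanadium(III)

There is no counter-ion, so the complex is neutral overall.
Ligand charges: 3×azido (-1 each), 1×pyridine (neutral), 2×ammine (neutral); total -3. So V + (-3) = 0, giving V = +3.
Ligands are named alphabetically: ammine before azido before pyridine.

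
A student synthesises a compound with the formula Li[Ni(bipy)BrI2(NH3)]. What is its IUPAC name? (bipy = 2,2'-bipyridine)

lithium ammine(2,2'-bipyridine)bromodiiodonickelate(II)

The 1 lithium counter-ion carries a total charge of +1, so each complex ion is 1−.
Ligand charges: 2×iodo (-1 each), 1×bromo (-1 each), 1×ammine (neutral), 1×2,2'-bipyridine (neutral); total -3. So Ni + (-3) = 1−, giving Ni = +2.
Ligands are named alphabetically: ammine before bipyridine before bromo before iodo.
The complex ion is anionic, so nickel takes the -ate form nickelate(II).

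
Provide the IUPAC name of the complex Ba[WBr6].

barium hexabromotungstate(IV)

The 1 barium counter-ion carries a total charge of +2, so each complex ion is 2−.
Ligand charges: 6×bromo (-1 each); total -6. So W + (-6) = 2−, giving W = +4.
The complex ion is anionic, so tungsten takes the -ate form tungstate(IV).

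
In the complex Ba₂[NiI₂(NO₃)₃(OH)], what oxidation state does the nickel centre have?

2 barium outside the brackets (+2 each) → the complex ion is 4−.
Ligand charges: 2×I = -2; 3×NO3 = -3; 1×OH = -1; sum -6.
Ni + (-6) = 4− ⇒ Ni is +2.

+2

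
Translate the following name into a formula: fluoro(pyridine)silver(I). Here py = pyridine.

[AgF(py)]

Ligands: 1 fluoro (F, -1), 1 pyridine (py, neutral). Ligand charge sum = -1.
With Ag in oxidation state +1, the complex ion is [Ag...].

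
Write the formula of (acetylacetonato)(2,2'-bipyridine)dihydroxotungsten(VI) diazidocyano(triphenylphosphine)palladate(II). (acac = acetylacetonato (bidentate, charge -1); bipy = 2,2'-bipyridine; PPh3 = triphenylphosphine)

Cation [W…]: ligand charges -3, W(VI) ⇒ ion charge 3+.
Anion [Pd…]: ligand charges -3, Pd(II) ⇒ ion charge 1−.

[W(acac)(bipy)(OH)2][Pd(CN)(N3)2(PPh3)]3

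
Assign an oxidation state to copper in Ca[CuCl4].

1 calcium outside the brackets (+2 each) → the complex ion is 2−.
Ligand charges: 4×Cl = -4; sum -4.
Cu + (-4) = 2− ⇒ Cu is +2.

+2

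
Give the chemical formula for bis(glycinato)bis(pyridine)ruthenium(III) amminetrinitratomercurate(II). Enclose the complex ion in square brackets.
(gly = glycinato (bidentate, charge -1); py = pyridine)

Cation [Ru…]: ligand charges -2, Ru(III) ⇒ ion charge 1+.
Anion [Hg…]: ligand charges -3, Hg(II) ⇒ ion charge 1−.

[Ru(gly)2(py)2][Hg(NH3)(NO3)3]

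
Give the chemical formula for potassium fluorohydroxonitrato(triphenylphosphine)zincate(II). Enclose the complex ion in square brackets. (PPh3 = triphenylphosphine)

Ligands: 1 hydroxo (OH, -1), 1 triphenylphosphine (PPh3, neutral), 1 fluoro (F, -1), 1 nitrato (NO3, -1). Ligand charge sum = -3.
Charge balance with potassium (+1) requires 1 complex ion per 1 potassium.

K[ZnF(NO3)(OH)(PPh3)]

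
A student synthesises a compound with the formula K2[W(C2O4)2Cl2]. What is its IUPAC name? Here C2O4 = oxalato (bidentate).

potassium dichlorodioxalatotungstate(IV)

The 2 potassium counter-ions carry a total charge of +2, so each complex ion is 2−.
Ligand charges: 2×oxalato (-2 each), 2×chloro (-1 each); total -6. So W + (-6) = 2−, giving W = +4.
Ligands are named alphabetically: chloro before oxalato.
The complex ion is anionic, so tungsten takes the -ate form tungstate(IV).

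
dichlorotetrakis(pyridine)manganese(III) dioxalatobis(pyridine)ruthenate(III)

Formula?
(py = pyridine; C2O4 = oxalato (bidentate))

[MnCl2(py)4][Ru(C2O4)2(py)2]

Cation [Mn…]: ligand charges -2, Mn(III) ⇒ ion charge 1+.
Anion [Ru…]: ligand charges -4, Ru(III) ⇒ ion charge 1−.
One 1+ cation balances one 1− anion.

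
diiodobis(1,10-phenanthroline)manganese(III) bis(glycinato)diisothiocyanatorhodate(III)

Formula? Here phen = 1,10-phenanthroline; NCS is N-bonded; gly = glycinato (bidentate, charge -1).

Cation [Mn…]: ligand charges -2, Mn(III) ⇒ ion charge 1+.
Anion [Rh…]: ligand charges -4, Rh(III) ⇒ ion charge 1−.
One 1+ cation balances one 1− anion.

[MnI2(phen)2][Rh(gly)2(NCS)2]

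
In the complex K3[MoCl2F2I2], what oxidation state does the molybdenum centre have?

3 potassium outside the brackets (+1 each) → the complex ion is 3−.
Ligand charges: 2×F = -2; 2×I = -2; 2×Cl = -2; sum -6.
Mo + (-6) = 3− ⇒ Mo is +3.

+3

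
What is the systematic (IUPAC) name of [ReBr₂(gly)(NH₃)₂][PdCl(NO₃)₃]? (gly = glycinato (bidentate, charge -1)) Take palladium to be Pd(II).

Both ions are complex: the cation is named first with the plain metal name, the anion second with the -ate form; each ion's ligands are alphabetised independently.
Pd is given as +2; the anion's ligand charges sum to -4, so the complex anion is 2−.
A 1:1 salt means the cation carries the equal and opposite charge, 2+.
Cation: ligand charges sum to -3; for the ion to be 2+, Re = +5.

diamminedibromo(glycinato)rhenium(V) chlorotrinitratopalladate(II)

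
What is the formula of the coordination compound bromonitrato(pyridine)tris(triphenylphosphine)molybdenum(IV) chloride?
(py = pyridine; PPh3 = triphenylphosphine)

Ligands: 1 pyridine (py, neutral), 3 triphenylphosphine (PPh3, neutral), 1 nitrato (NO3, -1), 1 bromo (Br, -1). Ligand charge sum = -2.
With Mo in oxidation state +4, the complex ion is [Mo...]^2+.
Charge balance with chloride (-1) requires 1 complex ion per 2 chloride.

[MoBr(NO3)(PPh3)3(py)]Cl2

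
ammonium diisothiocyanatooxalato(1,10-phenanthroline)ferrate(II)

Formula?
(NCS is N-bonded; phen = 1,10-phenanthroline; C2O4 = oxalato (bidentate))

Ligands: 2 isothiocyanato (NCS, -1), 1 1,10-phenanthroline (phen, neutral), 1 oxalato (C2O4, -2). Ligand charge sum = -4.
Charge balance with ammonium (+1) requires 1 complex ion per 2 ammonium.

(NH4)2[Fe(C2O4)(NCS)2(phen)]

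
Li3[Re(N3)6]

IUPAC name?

The 3 lithium counter-ions carry a total charge of +3, so each complex ion is 3−.
Ligand charges: 6×azido (-1 each); total -6. So Re + (-6) = 3−, giving Re = +3.
The complex ion is anionic, so rhenium takes the -ate form rhenate(III).

lithium hexaazidorhenate(III)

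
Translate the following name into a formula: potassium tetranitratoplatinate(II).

K2[Pt(NO3)4]

Ligands: 4 nitrato (NO3, -1). Ligand charge sum = -4.
With Pt in oxidation state +2, the complex ion is [Pt...]^2−.
Charge balance with potassium (+1) requires 1 complex ion per 2 potassium.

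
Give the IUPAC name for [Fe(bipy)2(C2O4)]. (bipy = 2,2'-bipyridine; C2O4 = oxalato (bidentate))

bis(2,2'-bipyridine)oxalatoiron(II)

There is no counter-ion, so the complex is neutral overall.
Ligand charges: 2×2,2'-bipyridine (neutral), 1×oxalato (-2 each); total -2. So Fe + (-2) = 0, giving Fe = +2.
Ligands are named alphabetically: bipyridine before oxalato.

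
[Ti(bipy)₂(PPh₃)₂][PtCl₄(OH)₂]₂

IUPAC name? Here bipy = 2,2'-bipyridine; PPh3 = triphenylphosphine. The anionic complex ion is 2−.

Both ions are complex: the cation is named first with the plain metal name, the anion second with the -ate form; each ion's ligands are alphabetised independently.
The complex anion is given as 2−; its ligand charges sum to -6, so Pt = +4.
With 2 anions per cation, the cation must be 2×2 = 4+.
Cation: ligand charges sum to 0; for the ion to be 4+, Ti = +4.

bis(2,2'-bipyridine)bis(triphenylphosphine)titanium(IV) tetrachlorodihydroxoplatinate(IV)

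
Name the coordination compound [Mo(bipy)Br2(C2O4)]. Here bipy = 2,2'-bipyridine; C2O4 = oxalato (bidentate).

(2,2'-bipyridine)dibromooxalatomolybdenum(IV)

There is no counter-ion, so the complex is neutral overall.
Ligand charges: 2×bromo (-1 each), 1×2,2'-bipyridine (neutral), 1×oxalato (-2 each); total -4. So Mo + (-4) = 0, giving Mo = +4.
Ligands are named alphabetically: bipyridine before bromo before oxalato.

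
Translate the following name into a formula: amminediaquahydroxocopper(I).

[Cu(H2O)2(NH3)(OH)]

Ligands: 2 aqua (H2O, neutral), 1 ammine (NH3, neutral), 1 hydroxo (OH, -1). Ligand charge sum = -1.
With Cu in oxidation state +1, the complex ion is [Cu...].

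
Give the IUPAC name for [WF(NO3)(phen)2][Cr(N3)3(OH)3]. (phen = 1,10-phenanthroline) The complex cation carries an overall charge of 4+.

Both ions are complex: the cation is named first with the plain metal name, the anion second with the -ate form; each ion's ligands are alphabetised independently.
The complex cation is given as 4+; its ligand charges sum to -2, so W = +6.
A 1:1 salt means the anion carries the equal and opposite charge, 4−.
Anion: ligand charges sum to -6; for the ion to be 4−, Cr = +2.

fluoronitratobis(1,10-phenanthroline)tungsten(VI) triazidotrihydroxochromate(II)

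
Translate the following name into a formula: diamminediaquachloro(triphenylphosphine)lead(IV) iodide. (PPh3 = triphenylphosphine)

Ligands: 1 triphenylphosphine (PPh3, neutral), 2 ammine (NH3, neutral), 2 aqua (H2O, neutral), 1 chloro (Cl, -1). Ligand charge sum = -1.
With Pb in oxidation state +4, the complex ion is [Pb...]^3+.
Charge balance with iodide (-1) requires 1 complex ion per 3 iodide.

[PbCl(H2O)2(NH3)2(PPh3)]I3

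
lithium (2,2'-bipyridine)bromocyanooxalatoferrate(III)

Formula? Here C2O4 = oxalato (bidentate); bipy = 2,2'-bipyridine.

Li[Fe(bipy)Br(C2O4)(CN)]

Ligands: 1 oxalato (C2O4, -2), 1 2,2'-bipyridine (bipy, neutral), 1 bromo (Br, -1), 1 cyano (CN, -1). Ligand charge sum = -4.
Charge balance with lithium (+1) requires 1 complex ion per 1 lithium.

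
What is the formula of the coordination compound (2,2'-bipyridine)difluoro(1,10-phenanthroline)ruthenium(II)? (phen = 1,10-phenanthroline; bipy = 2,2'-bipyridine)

[Ru(bipy)F2(phen)]

Ligands: 2 fluoro (F, -1), 1 1,10-phenanthroline (phen, neutral), 1 2,2'-bipyridine (bipy, neutral). Ligand charge sum = -2.
With Ru in oxidation state +2, the complex ion is [Ru...].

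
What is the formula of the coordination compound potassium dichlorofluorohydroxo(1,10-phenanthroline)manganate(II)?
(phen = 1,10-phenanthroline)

Ligands: 1 fluoro (F, -1), 2 chloro (Cl, -1), 1 hydroxo (OH, -1), 1 1,10-phenanthroline (phen, neutral). Ligand charge sum = -4.
With Mn in oxidation state +2, the complex ion is [Mn...]^2−.
Charge balance with potassium (+1) requires 1 complex ion per 2 potassium.

K2[MnCl2F(OH)(phen)]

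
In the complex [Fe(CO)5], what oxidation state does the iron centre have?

0

No counter-ion: the bracketed complex is neutral.
Ligand charges: 5×CO neutral; sum 0.
Fe + (0) = 0 ⇒ Fe is 0.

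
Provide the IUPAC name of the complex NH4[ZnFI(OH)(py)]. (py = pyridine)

The 1 ammonium counter-ion carries a total charge of +1, so each complex ion is 1−.
Ligand charges: 1×iodo (-1 each), 1×fluoro (-1 each), 1×pyridine (neutral), 1×hydroxo (-1 each); total -3. So Zn + (-3) = 1−, giving Zn = +2.
Ligands are named alphabetically: fluoro before hydroxo before iodo before pyridine.
The complex ion is anionic, so zinc takes the -ate form zincate(II).

ammonium fluorohydroxoiodo(pyridine)zincate(II)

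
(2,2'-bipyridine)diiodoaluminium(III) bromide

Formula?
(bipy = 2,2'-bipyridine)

[Al(bipy)I2]Br

Ligands: 2 iodo (I, -1), 1 2,2'-bipyridine (bipy, neutral). Ligand charge sum = -2.
Charge balance with bromide (-1) requires 1 complex ion per 1 bromide.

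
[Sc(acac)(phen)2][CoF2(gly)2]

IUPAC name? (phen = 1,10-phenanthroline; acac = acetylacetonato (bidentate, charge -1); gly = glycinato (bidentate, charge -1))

Scandium is always +3 in its complexes; the cation's ligand charges sum to -1, so the complex cation is 2+.
A 1:1 salt means the anion carries the equal and opposite charge, 2−.
Anion: ligand charges sum to -4; for the ion to be 2−, Co = +2.

(acetylacetonato)bis(1,10-phenanthroline)scandium(III) difluorobis(glycinato)cobaltate(II)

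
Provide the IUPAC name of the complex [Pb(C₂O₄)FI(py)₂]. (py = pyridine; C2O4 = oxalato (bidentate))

fluoroiodooxalatobis(pyridine)lead(IV)

There is no counter-ion, so the complex is neutral overall.
Ligand charges: 2×pyridine (neutral), 1×fluoro (-1 each), 1×iodo (-1 each), 1×oxalato (-2 each); total -4. So Pb + (-4) = 0, giving Pb = +4.
Ligands are named alphabetically: fluoro before iodo before oxalato before pyridine.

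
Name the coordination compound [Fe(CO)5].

There is no counter-ion, so the complex is neutral overall.
Ligand charges: 5×carbonyl (neutral); total 0. So Fe + (0) = 0, giving Fe = 0.

pentacarbonyliron(0)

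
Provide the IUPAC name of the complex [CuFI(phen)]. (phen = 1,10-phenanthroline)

fluoroiodo(1,10-phenanthroline)copper(II)

There is no counter-ion, so the complex is neutral overall.
Ligand charges: 1×iodo (-1 each), 1×fluoro (-1 each), 1×1,10-phenanthroline (neutral); total -2. So Cu + (-2) = 0, giving Cu = +2.
Ligands are named alphabetically: fluoro before iodo before phenanthroline.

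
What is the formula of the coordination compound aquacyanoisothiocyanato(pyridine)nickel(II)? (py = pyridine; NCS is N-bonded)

Ligands: 1 aqua (H2O, neutral), 1 cyano (CN, -1), 1 pyridine (py, neutral), 1 isothiocyanato (NCS, -1). Ligand charge sum = -2.
With Ni in oxidation state +2, the complex ion is [Ni...].

[Ni(CN)(H2O)(NCS)(py)]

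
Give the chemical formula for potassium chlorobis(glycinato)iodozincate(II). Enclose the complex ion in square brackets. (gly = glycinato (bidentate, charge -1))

K2[ZnCl(gly)2I]

Ligands: 1 chloro (Cl, -1), 2 glycinato (gly, -1), 1 iodo (I, -1). Ligand charge sum = -4.
With Zn in oxidation state +2, the complex ion is [Zn...]^2−.
Charge balance with potassium (+1) requires 1 complex ion per 2 potassium.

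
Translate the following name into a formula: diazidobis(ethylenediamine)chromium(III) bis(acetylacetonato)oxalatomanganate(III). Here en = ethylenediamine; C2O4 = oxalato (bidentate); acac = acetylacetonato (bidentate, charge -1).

[Cr(en)2(N3)2][Mn(acac)2(C2O4)]

Cation [Cr…]: ligand charges -2, Cr(III) ⇒ ion charge 1+.
Anion [Mn…]: ligand charges -4, Mn(III) ⇒ ion charge 1−.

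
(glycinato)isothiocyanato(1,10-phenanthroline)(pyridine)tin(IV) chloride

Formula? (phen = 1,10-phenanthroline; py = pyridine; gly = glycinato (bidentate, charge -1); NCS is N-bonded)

[Sn(gly)(NCS)(phen)(py)]Cl2

Ligands: 1 1,10-phenanthroline (phen, neutral), 1 pyridine (py, neutral), 1 glycinato (gly, -1), 1 isothiocyanato (NCS, -1). Ligand charge sum = -2.
With Sn in oxidation state +4, the complex ion is [Sn...]^2+.
Charge balance with chloride (-1) requires 1 complex ion per 2 chloride.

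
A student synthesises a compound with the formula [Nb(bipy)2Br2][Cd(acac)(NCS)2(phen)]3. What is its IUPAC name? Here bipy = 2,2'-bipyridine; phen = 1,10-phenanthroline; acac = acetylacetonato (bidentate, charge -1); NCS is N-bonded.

Cadmium is always +2 in its complexes; the anion's ligand charges sum to -3, so the complex anion is 1−.
With 3 anions per cation, the cation must be 3×1 = 3+.
Cation: ligand charges sum to -2; for the ion to be 3+, Nb = +5.

bis(2,2'-bipyridine)dibromoniobium(V) (acetylacetonato)diisothiocyanato(1,10-phenanthroline)cadmate(II)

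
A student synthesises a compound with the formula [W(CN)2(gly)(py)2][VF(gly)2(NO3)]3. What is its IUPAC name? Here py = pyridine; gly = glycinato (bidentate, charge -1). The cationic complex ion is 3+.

dicyano(glycinato)bis(pyridine)tungsten(VI) fluorobis(glycinato)nitratovanadate(III)

Both ions are complex: the cation is named first with the plain metal name, the anion second with the -ate form; each ion's ligands are alphabetised independently.
The complex cation is given as 3+; its ligand charges sum to -3, so W = +6.
With 3 anions per cation, each anion must be 3/3 = 1−.
Anion: ligand charges sum to -4; for the ion to be 1−, V = +3.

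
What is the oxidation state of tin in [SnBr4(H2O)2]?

No counter-ion: the bracketed complex is neutral.
Ligand charges: 2×H2O neutral; 4×Br = -4; sum -4.
Sn + (-4) = 0 ⇒ Sn is +4.

+4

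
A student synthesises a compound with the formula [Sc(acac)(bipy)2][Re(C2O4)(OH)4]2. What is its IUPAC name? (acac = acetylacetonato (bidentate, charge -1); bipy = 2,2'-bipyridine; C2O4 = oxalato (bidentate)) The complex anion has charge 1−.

Both ions are complex: the cation is named first with the plain metal name, the anion second with the -ate form; each ion's ligands are alphabetised independently.
The complex anion is given as 1−; its ligand charges sum to -6, so Re = +5.
With 2 anions per cation, the cation must be 2×1 = 2+.
Cation: ligand charges sum to -1; for the ion to be 2+, Sc = +3.

(acetylacetonato)bis(2,2'-bipyridine)scandium(III) tetrahydroxooxalatorhenate(V)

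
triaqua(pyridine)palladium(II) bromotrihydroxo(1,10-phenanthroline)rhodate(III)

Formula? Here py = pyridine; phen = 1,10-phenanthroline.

Cation [Pd…]: ligand charges 0, Pd(II) ⇒ ion charge 2+.
Anion [Rh…]: ligand charges -4, Rh(III) ⇒ ion charge 1−.
One 2+ cation requires 2 of the 1− anion.

[Pd(H2O)3(py)][RhBr(OH)3(phen)]2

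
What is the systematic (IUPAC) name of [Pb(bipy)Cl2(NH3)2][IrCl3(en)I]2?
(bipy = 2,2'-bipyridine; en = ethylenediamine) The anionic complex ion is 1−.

The complex anion is given as 1−; its ligand charges sum to -4, so Ir = +3.
With 2 anions per cation, the cation must be 2×1 = 2+.
Cation: ligand charges sum to -2; for the ion to be 2+, Pb = +4.

diammine(2,2'-bipyridine)dichlorolead(IV) trichloro(ethylenediamine)iodoiridate(III)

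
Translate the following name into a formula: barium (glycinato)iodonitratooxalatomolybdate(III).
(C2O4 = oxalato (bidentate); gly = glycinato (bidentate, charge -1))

Ligands: 1 oxalato (C2O4, -2), 1 nitrato (NO3, -1), 1 iodo (I, -1), 1 glycinato (gly, -1). Ligand charge sum = -5.
Charge balance with barium (+2) requires 1 complex ion per 1 barium.

Ba[Mo(C2O4)(gly)I(NO3)]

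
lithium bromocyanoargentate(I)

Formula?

Li[AgBr(CN)]

Ligands: 1 cyano (CN, -1), 1 bromo (Br, -1). Ligand charge sum = -2.
Charge balance with lithium (+1) requires 1 complex ion per 1 lithium.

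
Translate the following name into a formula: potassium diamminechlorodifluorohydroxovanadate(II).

Ligands: 2 fluoro (F, -1), 1 hydroxo (OH, -1), 1 chloro (Cl, -1), 2 ammine (NH3, neutral). Ligand charge sum = -4.
With V in oxidation state +2, the complex ion is [V...]^2−.
Charge balance with potassium (+1) requires 1 complex ion per 2 potassium.

K2[VClF2(NH3)2(OH)]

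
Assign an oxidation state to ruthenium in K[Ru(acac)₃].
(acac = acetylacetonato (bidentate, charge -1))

+2

1 potassium outside the brackets (+1 each) → the complex ion is 1−.
Ligand charges: 3×acac = -3; sum -3.
Ru + (-3) = 1− ⇒ Ru is +2.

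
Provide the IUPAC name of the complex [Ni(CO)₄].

tetracarbonylnickel(0)

There is no counter-ion, so the complex is neutral overall.
Ligand charges: 4×carbonyl (neutral); total 0. So Ni + (0) = 0, giving Ni = 0.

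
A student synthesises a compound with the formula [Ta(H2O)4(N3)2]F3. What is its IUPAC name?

The 3 fluoride counter-ions carry a total charge of -3, so each complex ion is 3+.
Ligand charges: 2×azido (-1 each), 4×aqua (neutral); total -2. So Ta + (-2) = 3+, giving Ta = +5.
Ligands are named alphabetically: aqua before azido.

tetraaquadiazidotantalum(V) fluoride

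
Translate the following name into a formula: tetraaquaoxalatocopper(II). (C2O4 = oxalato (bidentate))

Ligands: 1 oxalato (C2O4, -2), 4 aqua (H2O, neutral). Ligand charge sum = -2.
With Cu in oxidation state +2, the complex ion is [Cu...].

[Cu(C2O4)(H2O)4]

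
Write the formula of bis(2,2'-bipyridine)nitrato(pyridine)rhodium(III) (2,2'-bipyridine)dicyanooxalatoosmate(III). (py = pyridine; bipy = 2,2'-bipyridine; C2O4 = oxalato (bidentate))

[Rh(bipy)2(NO3)(py)][Os(bipy)(C2O4)(CN)2]2

Cation [Rh…]: ligand charges -1, Rh(III) ⇒ ion charge 2+.
Anion [Os…]: ligand charges -4, Os(III) ⇒ ion charge 1−.
One 2+ cation requires 2 of the 1− anion.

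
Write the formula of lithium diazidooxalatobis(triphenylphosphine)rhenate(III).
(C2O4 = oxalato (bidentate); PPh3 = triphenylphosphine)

Li[Re(C2O4)(N3)2(PPh3)2]

Ligands: 1 oxalato (C2O4, -2), 2 triphenylphosphine (PPh3, neutral), 2 azido (N3, -1). Ligand charge sum = -4.
Charge balance with lithium (+1) requires 1 complex ion per 1 lithium.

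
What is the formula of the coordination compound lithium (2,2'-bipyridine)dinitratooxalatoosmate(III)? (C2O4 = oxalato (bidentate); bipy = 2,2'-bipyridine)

Li[Os(bipy)(C2O4)(NO3)2]

Ligands: 1 oxalato (C2O4, -2), 2 nitrato (NO3, -1), 1 2,2'-bipyridine (bipy, neutral). Ligand charge sum = -4.
With Os in oxidation state +3, the complex ion is [Os...]^1−.
Charge balance with lithium (+1) requires 1 complex ion per 1 lithium.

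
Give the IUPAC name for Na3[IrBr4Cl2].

sodium tetrabromodichloroiridate(III)

The 3 sodium counter-ions carry a total charge of +3, so each complex ion is 3−.
Ligand charges: 2×chloro (-1 each), 4×bromo (-1 each); total -6. So Ir + (-6) = 3−, giving Ir = +3.
Ligands are named alphabetically: bromo before chloro.
The complex ion is anionic, so iridium takes the -ate form iridate(III).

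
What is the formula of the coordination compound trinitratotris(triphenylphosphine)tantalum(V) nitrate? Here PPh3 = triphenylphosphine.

Ligands: 3 triphenylphosphine (PPh3, neutral), 3 nitrato (NO3, -1). Ligand charge sum = -3.
Charge balance with nitrate (-1) requires 1 complex ion per 2 nitrate.

[Ta(NO3)3(PPh3)3](NO3)2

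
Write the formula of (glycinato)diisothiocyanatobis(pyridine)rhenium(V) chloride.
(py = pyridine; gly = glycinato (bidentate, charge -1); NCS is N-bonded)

Ligands: 2 pyridine (py, neutral), 1 glycinato (gly, -1), 2 isothiocyanato (NCS, -1). Ligand charge sum = -3.
With Re in oxidation state +5, the complex ion is [Re...]^2+.
Charge balance with chloride (-1) requires 1 complex ion per 2 chloride.

[Re(gly)(NCS)2(py)2]Cl2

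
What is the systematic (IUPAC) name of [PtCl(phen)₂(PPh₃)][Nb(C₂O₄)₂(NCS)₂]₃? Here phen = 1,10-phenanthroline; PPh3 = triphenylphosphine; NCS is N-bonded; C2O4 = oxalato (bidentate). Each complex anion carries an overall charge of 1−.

Both ions are complex: the cation is named first with the plain metal name, the anion second with the -ate form; each ion's ligands are alphabetised independently.
The complex anion is given as 1−; its ligand charges sum to -6, so Nb = +5.
With 3 anions per cation, the cation must be 3×1 = 3+.
Cation: ligand charges sum to -1; for the ion to be 3+, Pt = +4.

chlorobis(1,10-phenanthroline)(triphenylphosphine)platinum(IV) diisothiocyanatodioxalatoniobate(V)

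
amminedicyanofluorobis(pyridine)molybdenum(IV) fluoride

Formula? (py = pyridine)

Ligands: 2 pyridine (py, neutral), 2 cyano (CN, -1), 1 fluoro (F, -1), 1 ammine (NH3, neutral). Ligand charge sum = -3.
With Mo in oxidation state +4, the complex ion is [Mo...]^1+.
Charge balance with fluoride (-1) requires 1 complex ion per 1 fluoride.

[Mo(CN)2F(NH3)(py)2]F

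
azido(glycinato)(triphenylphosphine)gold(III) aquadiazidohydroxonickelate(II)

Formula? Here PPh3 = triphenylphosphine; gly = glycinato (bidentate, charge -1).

[Au(gly)(N3)(PPh3)][Ni(H2O)(N3)2(OH)]

Cation [Au…]: ligand charges -2, Au(III) ⇒ ion charge 1+.
Anion [Ni…]: ligand charges -3, Ni(II) ⇒ ion charge 1−.
One 1+ cation balances one 1− anion.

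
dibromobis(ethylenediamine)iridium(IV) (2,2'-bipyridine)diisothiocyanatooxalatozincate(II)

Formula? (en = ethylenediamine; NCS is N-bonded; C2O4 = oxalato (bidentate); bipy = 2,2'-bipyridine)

[IrBr2(en)2][Zn(bipy)(C2O4)(NCS)2]

Cation [Ir…]: ligand charges -2, Ir(IV) ⇒ ion charge 2+.
Anion [Zn…]: ligand charges -4, Zn(II) ⇒ ion charge 2−.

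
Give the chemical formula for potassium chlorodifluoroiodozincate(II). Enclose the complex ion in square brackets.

Ligands: 2 fluoro (F, -1), 1 chloro (Cl, -1), 1 iodo (I, -1). Ligand charge sum = -4.
With Zn in oxidation state +2, the complex ion is [Zn...]^2−.
Charge balance with potassium (+1) requires 1 complex ion per 2 potassium.

K2[ZnClF2I]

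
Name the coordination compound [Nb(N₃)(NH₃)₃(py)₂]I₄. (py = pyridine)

triammineazidobis(pyridine)niobium(V) iodide

The 4 iodide counter-ions carry a total charge of -4, so each complex ion is 4+.
Ligand charges: 3×ammine (neutral), 1×azido (-1 each), 2×pyridine (neutral); total -1. So Nb + (-1) = 4+, giving Nb = +5.
Ligands are named alphabetically: ammine before azido before pyridine.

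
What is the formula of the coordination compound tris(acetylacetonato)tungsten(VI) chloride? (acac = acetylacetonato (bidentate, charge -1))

[W(acac)3]Cl3

Ligands: 3 acetylacetonato (acac, -1). Ligand charge sum = -3.
Charge balance with chloride (-1) requires 1 complex ion per 3 chloride.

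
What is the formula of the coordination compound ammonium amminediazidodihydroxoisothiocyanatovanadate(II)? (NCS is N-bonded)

Ligands: 2 azido (N3, -1), 2 hydroxo (OH, -1), 1 isothiocyanato (NCS, -1), 1 ammine (NH3, neutral). Ligand charge sum = -5.
With V in oxidation state +2, the complex ion is [V...]^3−.
Charge balance with ammonium (+1) requires 1 complex ion per 3 ammonium.

(NH4)3[V(N3)2(NCS)(NH3)(OH)2]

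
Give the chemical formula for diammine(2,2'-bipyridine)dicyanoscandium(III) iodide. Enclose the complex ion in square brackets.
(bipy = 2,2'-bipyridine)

[Sc(bipy)(CN)2(NH3)2]I

Ligands: 2 ammine (NH3, neutral), 2 cyano (CN, -1), 1 2,2'-bipyridine (bipy, neutral). Ligand charge sum = -2.
Charge balance with iodide (-1) requires 1 complex ion per 1 iodide.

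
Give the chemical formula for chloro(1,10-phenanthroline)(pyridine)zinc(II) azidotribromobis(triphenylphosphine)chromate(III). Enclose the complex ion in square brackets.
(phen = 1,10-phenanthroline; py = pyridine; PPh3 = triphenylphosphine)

Cation [Zn…]: ligand charges -1, Zn(II) ⇒ ion charge 1+.
Anion [Cr…]: ligand charges -4, Cr(III) ⇒ ion charge 1−.
One 1+ cation balances one 1− anion.

[ZnCl(phen)(py)][CrBr3(N3)(PPh3)2]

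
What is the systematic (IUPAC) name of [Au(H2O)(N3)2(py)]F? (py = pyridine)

The 1 fluoride counter-ion carries a total charge of -1, so each complex ion is 1+.
Ligand charges: 1×aqua (neutral), 1×pyridine (neutral), 2×azido (-1 each); total -2. So Au + (-2) = 1+, giving Au = +3.
Ligands are named alphabetically: aqua before azido before pyridine.

aquadiazido(pyridine)gold(III) fluoride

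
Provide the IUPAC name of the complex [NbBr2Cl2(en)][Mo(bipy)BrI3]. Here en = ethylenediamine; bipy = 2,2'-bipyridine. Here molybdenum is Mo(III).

dibromodichloro(ethylenediamine)niobium(V) (2,2'-bipyridine)bromotriiodomolybdate(III)

Mo is given as +3; the anion's ligand charges sum to -4, so the complex anion is 1−.
A 1:1 salt means the cation carries the equal and opposite charge, 1+.
Cation: ligand charges sum to -4; for the ion to be 1+, Nb = +5.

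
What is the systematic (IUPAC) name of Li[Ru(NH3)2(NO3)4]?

lithium diamminetetranitratoruthenate(III)

The 1 lithium counter-ion carries a total charge of +1, so each complex ion is 1−.
Ligand charges: 2×ammine (neutral), 4×nitrato (-1 each); total -4. So Ru + (-4) = 1−, giving Ru = +3.
Ligands are named alphabetically: ammine before nitrato.
The complex ion is anionic, so ruthenium takes the -ate form ruthenate(III).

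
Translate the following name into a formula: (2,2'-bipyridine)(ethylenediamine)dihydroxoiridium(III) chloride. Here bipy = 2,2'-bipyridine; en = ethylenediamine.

[Ir(bipy)(en)(OH)2]Cl

Ligands: 1 2,2'-bipyridine (bipy, neutral), 1 ethylenediamine (en, neutral), 2 hydroxo (OH, -1). Ligand charge sum = -2.
With Ir in oxidation state +3, the complex ion is [Ir...]^1+.
Charge balance with chloride (-1) requires 1 complex ion per 1 chloride.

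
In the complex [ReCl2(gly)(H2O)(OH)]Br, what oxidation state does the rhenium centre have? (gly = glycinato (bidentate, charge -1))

1 bromide outside the brackets (-1 each) → the complex ion is 1+.
Ligand charges: 2×Cl = -2; 1×gly = -1; 1×H2O neutral; 1×OH = -1; sum -4.
Re + (-4) = 1+ ⇒ Re is +5.

+5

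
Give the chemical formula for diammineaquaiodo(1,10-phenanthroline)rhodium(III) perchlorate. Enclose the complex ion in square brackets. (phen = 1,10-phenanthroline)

[Rh(H2O)I(NH3)2(phen)](ClO4)2

Ligands: 2 ammine (NH3, neutral), 1 iodo (I, -1), 1 1,10-phenanthroline (phen, neutral), 1 aqua (H2O, neutral). Ligand charge sum = -1.
With Rh in oxidation state +3, the complex ion is [Rh...]^2+.
Charge balance with perchlorate (-1) requires 1 complex ion per 2 perchlorate.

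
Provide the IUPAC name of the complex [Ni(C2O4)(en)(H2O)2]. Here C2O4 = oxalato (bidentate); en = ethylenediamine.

There is no counter-ion, so the complex is neutral overall.
Ligand charges: 1×oxalato (-2 each), 1×ethylenediamine (neutral), 2×aqua (neutral); total -2. So Ni + (-2) = 0, giving Ni = +2.
Ligands are named alphabetically: aqua before ethylenediamine before oxalato.

diaqua(ethylenediamine)oxalatonickel(II)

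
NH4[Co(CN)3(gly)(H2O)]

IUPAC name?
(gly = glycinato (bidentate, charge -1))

The 1 ammonium counter-ion carries a total charge of +1, so each complex ion is 1−.
Ligand charges: 1×aqua (neutral), 1×glycinato (-1 each), 3×cyano (-1 each); total -4. So Co + (-4) = 1−, giving Co = +3.
Ligands are named alphabetically: aqua before cyano before glycinato.
The complex ion is anionic, so cobalt takes the -ate form cobaltate(III).

ammonium aquatricyano(glycinato)cobaltate(III)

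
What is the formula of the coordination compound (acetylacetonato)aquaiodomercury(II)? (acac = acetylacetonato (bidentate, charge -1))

[Hg(acac)(H2O)I]

Ligands: 1 iodo (I, -1), 1 acetylacetonato (acac, -1), 1 aqua (H2O, neutral). Ligand charge sum = -2.
With Hg in oxidation state +2, the complex ion is [Hg...].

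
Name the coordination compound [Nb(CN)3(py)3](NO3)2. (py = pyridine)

The 2 nitrate counter-ions carry a total charge of -2, so each complex ion is 2+.
Ligand charges: 3×cyano (-1 each), 3×pyridine (neutral); total -3. So Nb + (-3) = 2+, giving Nb = +5.
Ligands are named alphabetically: cyano before pyridine.

tricyanotris(pyridine)niobium(V) nitrate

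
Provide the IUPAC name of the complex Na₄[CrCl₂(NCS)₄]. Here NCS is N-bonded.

The 4 sodium counter-ions carry a total charge of +4, so each complex ion is 4−.
Ligand charges: 4×isothiocyanato (-1 each), 2×chloro (-1 each); total -6. So Cr + (-6) = 4−, giving Cr = +2.
The complex ion is anionic, so chromium takes the -ate form chromate(II).

sodium dichlorotetraisothiocyanatochromate(II)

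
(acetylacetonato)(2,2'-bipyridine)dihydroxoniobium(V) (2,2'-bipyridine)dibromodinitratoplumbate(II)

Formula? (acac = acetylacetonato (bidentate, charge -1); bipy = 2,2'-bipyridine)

Cation [Nb…]: ligand charges -3, Nb(V) ⇒ ion charge 2+.
Anion [Pb…]: ligand charges -4, Pb(II) ⇒ ion charge 2−.

[Nb(acac)(bipy)(OH)2][Pb(bipy)Br2(NO3)2]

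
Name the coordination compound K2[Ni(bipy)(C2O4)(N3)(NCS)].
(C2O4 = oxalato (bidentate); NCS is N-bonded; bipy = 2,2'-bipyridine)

The 2 potassium counter-ions carry a total charge of +2, so each complex ion is 2−.
Ligand charges: 1×azido (-1 each), 1×oxalato (-2 each), 1×isothiocyanato (-1 each), 1×2,2'-bipyridine (neutral); total -4. So Ni + (-4) = 2−, giving Ni = +2.
The complex ion is anionic, so nickel takes the -ate form nickelate(II).

potassium azido(2,2'-bipyridine)isothiocyanatooxalatonickelate(II)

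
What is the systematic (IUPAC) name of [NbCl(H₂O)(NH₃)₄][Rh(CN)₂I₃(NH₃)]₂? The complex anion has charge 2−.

tetraammineaquachloroniobium(V) amminedicyanotriiodorhodate(III)

Both ions are complex: the cation is named first with the plain metal name, the anion second with the -ate form; each ion's ligands are alphabetised independently.
The complex anion is given as 2−; its ligand charges sum to -5, so Rh = +3.
With 2 anions per cation, the cation must be 2×2 = 4+.
Cation: ligand charges sum to -1; for the ion to be 4+, Nb = +5.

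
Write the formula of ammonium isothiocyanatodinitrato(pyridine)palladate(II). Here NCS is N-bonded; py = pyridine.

Ligands: 1 isothiocyanato (NCS, -1), 1 pyridine (py, neutral), 2 nitrato (NO3, -1). Ligand charge sum = -3.
With Pd in oxidation state +2, the complex ion is [Pd...]^1−.
Charge balance with ammonium (+1) requires 1 complex ion per 1 ammonium.

NH4[Pd(NCS)(NO3)2(py)]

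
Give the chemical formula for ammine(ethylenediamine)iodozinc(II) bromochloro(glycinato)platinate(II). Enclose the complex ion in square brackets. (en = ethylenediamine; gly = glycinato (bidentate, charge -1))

Cation [Zn…]: ligand charges -1, Zn(II) ⇒ ion charge 1+.
Anion [Pt…]: ligand charges -3, Pt(II) ⇒ ion charge 1−.
One 1+ cation balances one 1− anion.

[Zn(en)I(NH3)][PtBrCl(gly)]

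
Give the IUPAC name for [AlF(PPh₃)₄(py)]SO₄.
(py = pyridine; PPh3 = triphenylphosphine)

The 1 sulfate counter-ion carries a total charge of -2, so each complex ion is 2+.
Ligand charges: 1×pyridine (neutral), 4×triphenylphosphine (neutral), 1×fluoro (-1 each); total -1. So Al + (-1) = 2+, giving Al = +3.
Ligands are named alphabetically: fluoro before pyridine before triphenylphosphine.

fluoro(pyridine)tetrakis(triphenylphosphine)aluminium(III) sulfate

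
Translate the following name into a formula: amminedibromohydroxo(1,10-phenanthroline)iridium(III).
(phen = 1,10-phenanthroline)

Ligands: 1 ammine (NH3, neutral), 1 1,10-phenanthroline (phen, neutral), 2 bromo (Br, -1), 1 hydroxo (OH, -1). Ligand charge sum = -3.
With Ir in oxidation state +3, the complex ion is [Ir...].

[IrBr2(NH3)(OH)(phen)]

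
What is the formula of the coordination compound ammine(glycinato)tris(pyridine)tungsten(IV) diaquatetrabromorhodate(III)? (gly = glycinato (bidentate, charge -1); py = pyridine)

[W(gly)(NH3)(py)3][RhBr4(H2O)2]3

Cation [W…]: ligand charges -1, W(IV) ⇒ ion charge 3+.
Anion [Rh…]: ligand charges -4, Rh(III) ⇒ ion charge 1−.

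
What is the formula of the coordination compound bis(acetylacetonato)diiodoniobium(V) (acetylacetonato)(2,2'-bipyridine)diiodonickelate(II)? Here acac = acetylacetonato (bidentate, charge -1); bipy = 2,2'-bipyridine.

Cation [Nb…]: ligand charges -4, Nb(V) ⇒ ion charge 1+.
Anion [Ni…]: ligand charges -3, Ni(II) ⇒ ion charge 1−.
One 1+ cation balances one 1− anion.

[Nb(acac)2I2][Ni(acac)(bipy)I2]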